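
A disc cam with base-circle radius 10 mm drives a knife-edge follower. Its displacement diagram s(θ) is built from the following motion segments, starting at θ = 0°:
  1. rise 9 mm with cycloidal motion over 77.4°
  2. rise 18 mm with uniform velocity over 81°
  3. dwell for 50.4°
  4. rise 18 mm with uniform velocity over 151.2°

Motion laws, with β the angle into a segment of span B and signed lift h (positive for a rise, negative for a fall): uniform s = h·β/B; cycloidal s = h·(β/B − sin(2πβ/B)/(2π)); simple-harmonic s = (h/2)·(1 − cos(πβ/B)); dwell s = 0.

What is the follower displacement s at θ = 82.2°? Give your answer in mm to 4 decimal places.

seg 1 [0°–77.4°] cycloidal, h=9: full span → s += 9 → s = 9.0000
seg 2 [77.4°–158.4°] uniform, h=18: θ=82.2° here. β=4.8, B=81. 18·4.8/81 = 1.0667 → s = 10.0667

10.0667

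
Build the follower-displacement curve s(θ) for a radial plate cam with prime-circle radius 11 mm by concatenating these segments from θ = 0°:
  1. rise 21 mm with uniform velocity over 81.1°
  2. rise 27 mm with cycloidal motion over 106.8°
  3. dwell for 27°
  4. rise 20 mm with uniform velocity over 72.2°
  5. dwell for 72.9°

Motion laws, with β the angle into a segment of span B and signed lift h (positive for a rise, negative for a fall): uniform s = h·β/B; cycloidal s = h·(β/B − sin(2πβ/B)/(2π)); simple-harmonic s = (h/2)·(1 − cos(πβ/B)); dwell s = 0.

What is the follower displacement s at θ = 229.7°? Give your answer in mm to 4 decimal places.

seg 1 [0°–81.1°] uniform, h=21: full span → s += 21 → s = 21.0000
seg 2 [81.1°–187.9°] cycloidal, h=27: full span → s += 27 → s = 48.0000
seg 3 [187.9°–214.9°] dwell: s stays 48.0000
seg 4 [214.9°–287.1°] uniform, h=20: θ=229.7° here. β=14.8, B=72.2. 20·14.8/72.2 = 4.0997 → s = 52.0997

52.0997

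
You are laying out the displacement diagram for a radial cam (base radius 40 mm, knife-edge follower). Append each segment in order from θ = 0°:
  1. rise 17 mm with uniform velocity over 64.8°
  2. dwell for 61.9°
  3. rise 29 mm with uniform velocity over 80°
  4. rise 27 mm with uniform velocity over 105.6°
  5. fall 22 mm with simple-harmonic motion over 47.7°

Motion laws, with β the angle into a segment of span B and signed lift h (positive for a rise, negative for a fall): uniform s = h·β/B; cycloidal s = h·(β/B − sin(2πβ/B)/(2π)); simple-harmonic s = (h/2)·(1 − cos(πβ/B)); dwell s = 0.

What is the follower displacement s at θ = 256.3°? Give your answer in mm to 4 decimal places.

seg 1 [0°–64.8°] uniform, h=17: full span → s += 17 → s = 17.0000
seg 2 [64.8°–126.7°] dwell: s stays 17.0000
seg 3 [126.7°–206.7°] uniform, h=29: full span → s += 29 → s = 46.0000
seg 4 [206.7°–312.3°] uniform, h=27: θ=256.3° here. β=49.6, B=105.6. 27·49.6/105.6 = 12.6818 → s = 58.6818

58.6818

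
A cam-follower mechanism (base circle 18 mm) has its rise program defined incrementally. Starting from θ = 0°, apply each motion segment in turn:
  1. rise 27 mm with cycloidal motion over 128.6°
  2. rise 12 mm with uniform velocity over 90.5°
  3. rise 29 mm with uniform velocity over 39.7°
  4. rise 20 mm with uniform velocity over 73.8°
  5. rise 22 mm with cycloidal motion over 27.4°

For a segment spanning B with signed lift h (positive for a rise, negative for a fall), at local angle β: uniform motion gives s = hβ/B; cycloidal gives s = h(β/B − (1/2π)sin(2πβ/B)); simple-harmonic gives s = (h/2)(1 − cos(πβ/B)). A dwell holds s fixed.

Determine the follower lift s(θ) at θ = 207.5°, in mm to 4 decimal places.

seg 1 [0°–128.6°] cycloidal, h=27: full span → s += 27 → s = 27.0000
seg 2 [128.6°–219.1°] uniform, h=12: θ=207.5° here. β=78.9, B=90.5. 12·78.9/90.5 = 10.4619 → s = 37.4619

37.4619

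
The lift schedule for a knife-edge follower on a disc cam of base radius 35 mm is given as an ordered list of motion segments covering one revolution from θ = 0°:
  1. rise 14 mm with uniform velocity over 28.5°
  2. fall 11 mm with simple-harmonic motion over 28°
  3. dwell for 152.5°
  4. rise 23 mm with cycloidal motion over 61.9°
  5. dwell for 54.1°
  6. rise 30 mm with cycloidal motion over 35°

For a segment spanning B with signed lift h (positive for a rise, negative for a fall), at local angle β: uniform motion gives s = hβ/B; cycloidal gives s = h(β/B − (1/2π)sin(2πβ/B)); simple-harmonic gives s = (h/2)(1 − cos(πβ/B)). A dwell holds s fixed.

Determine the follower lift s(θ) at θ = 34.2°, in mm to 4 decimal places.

seg 1 [0°–28.5°] uniform, h=14: full span → s += 14 → s = 14.0000
seg 2 [28.5°–56.5°] simple-harmonic, h=-11: θ=34.2° here. β=5.7, B=28. -11/2·(1 − cos(π·0.2036)) = -1.0870 → s = 12.9130

12.9130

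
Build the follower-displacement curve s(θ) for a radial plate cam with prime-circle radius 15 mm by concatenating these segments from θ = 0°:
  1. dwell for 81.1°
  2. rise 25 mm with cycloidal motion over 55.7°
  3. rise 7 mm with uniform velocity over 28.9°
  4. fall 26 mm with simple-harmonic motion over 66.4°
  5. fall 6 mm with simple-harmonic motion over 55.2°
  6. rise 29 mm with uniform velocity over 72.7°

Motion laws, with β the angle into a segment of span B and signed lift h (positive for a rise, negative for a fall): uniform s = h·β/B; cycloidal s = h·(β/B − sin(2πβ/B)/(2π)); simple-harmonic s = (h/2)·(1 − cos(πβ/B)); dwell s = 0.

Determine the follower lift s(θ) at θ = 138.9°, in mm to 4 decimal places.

seg 1 [0°–81.1°] dwell: s stays 0.0000
seg 2 [81.1°–136.8°] cycloidal, h=25: full span → s += 25 → s = 25.0000
seg 3 [136.8°–165.7°] uniform, h=7: θ=138.9° here. β=2.1, B=28.9. 7·2.1/28.9 = 0.5087 → s = 25.5087

25.5087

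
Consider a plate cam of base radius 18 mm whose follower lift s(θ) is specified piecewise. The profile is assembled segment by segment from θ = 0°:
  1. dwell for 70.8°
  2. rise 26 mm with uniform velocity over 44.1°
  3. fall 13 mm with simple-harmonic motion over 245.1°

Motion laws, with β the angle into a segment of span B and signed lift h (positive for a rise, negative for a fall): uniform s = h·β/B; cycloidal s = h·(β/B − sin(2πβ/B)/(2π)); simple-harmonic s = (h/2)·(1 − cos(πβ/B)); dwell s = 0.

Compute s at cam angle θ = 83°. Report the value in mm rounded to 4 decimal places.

seg 1 [0°–70.8°] dwell: s stays 0.0000
seg 2 [70.8°–114.9°] uniform, h=26: θ=83° here. β=12.2, B=44.1. 26·12.2/44.1 = 7.1927 → s = 7.1927

7.1927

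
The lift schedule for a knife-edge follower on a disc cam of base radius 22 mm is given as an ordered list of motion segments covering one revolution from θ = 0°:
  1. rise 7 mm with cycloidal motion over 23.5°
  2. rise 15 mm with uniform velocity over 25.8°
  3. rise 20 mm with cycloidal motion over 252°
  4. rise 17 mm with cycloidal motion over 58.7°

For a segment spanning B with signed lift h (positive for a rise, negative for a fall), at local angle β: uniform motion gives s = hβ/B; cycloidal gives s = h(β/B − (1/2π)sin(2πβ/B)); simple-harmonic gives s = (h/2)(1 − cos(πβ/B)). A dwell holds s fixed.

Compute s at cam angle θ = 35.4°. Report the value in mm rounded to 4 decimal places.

seg 1 [0°–23.5°] cycloidal, h=7: full span → s += 7 → s = 7.0000
seg 2 [23.5°–49.3°] uniform, h=15: θ=35.4° here. β=11.9, B=25.8. 15·11.9/25.8 = 6.9186 → s = 13.9186

13.9186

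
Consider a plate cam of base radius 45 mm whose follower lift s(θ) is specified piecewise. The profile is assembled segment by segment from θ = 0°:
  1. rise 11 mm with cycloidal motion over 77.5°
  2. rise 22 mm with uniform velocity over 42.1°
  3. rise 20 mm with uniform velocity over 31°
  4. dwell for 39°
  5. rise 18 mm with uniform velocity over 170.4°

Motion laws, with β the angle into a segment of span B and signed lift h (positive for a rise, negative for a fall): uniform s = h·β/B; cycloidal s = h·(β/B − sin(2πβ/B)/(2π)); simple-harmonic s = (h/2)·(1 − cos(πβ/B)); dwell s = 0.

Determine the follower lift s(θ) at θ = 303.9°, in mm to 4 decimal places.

seg 1 [0°–77.5°] cycloidal, h=11: full span → s += 11 → s = 11.0000
seg 2 [77.5°–119.6°] uniform, h=22: full span → s += 22 → s = 33.0000
seg 3 [119.6°–150.6°] uniform, h=20: full span → s += 20 → s = 53.0000
seg 4 [150.6°–189.6°] dwell: s stays 53.0000
seg 5 [189.6°–360°] uniform, h=18: θ=303.9° here. β=114.3, B=170.4. 18·114.3/170.4 = 12.0739 → s = 65.0739

65.0739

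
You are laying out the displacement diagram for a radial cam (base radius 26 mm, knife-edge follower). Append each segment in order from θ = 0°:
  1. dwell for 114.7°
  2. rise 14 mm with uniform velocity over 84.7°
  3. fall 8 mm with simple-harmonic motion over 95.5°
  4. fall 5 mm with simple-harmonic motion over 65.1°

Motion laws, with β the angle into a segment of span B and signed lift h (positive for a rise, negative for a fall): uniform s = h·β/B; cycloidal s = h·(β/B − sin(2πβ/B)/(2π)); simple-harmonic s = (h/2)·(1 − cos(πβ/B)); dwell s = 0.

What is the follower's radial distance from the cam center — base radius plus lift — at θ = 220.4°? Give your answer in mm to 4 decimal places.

seg 1 [0°–114.7°] dwell: s stays 0.0000
seg 2 [114.7°–199.4°] uniform, h=14: full span → s += 14 → s = 14.0000
seg 3 [199.4°–294.9°] simple-harmonic, h=-8: θ=220.4° here. β=21, B=95.5. -8/2·(1 − cos(π·0.2199)) = -0.9171 → s = 13.0829
radial distance = base radius + s = 26 + 13.0829 = 39.0829

39.0829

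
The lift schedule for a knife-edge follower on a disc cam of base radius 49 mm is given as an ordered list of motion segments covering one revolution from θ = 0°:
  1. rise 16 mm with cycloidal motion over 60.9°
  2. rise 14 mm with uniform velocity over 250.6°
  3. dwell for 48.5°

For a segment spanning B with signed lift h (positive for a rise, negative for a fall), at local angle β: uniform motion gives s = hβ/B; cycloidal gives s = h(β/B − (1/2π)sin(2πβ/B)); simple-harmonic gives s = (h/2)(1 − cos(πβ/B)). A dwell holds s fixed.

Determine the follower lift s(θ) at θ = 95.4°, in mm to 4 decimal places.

seg 1 [0°–60.9°] cycloidal, h=16: full span → s += 16 → s = 16.0000
seg 2 [60.9°–311.5°] uniform, h=14: θ=95.4° here. β=34.5, B=250.6. 14·34.5/250.6 = 1.9274 → s = 17.9274

17.9274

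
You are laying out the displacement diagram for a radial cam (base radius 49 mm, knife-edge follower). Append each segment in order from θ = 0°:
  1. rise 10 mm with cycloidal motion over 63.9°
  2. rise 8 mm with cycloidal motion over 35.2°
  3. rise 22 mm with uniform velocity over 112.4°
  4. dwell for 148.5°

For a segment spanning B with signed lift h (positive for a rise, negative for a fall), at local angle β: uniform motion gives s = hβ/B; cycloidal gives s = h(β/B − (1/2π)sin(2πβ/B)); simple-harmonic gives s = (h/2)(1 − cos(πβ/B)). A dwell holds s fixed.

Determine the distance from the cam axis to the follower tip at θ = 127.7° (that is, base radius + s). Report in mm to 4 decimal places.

seg 1 [0°–63.9°] cycloidal, h=10: full span → s += 10 → s = 10.0000
seg 2 [63.9°–99.1°] cycloidal, h=8: full span → s += 8 → s = 18.0000
seg 3 [99.1°–211.5°] uniform, h=22: θ=127.7° here. β=28.6, B=112.4. 22·28.6/112.4 = 5.5979 → s = 23.5979
radial distance = base radius + s = 49 + 23.5979 = 72.5979

72.5979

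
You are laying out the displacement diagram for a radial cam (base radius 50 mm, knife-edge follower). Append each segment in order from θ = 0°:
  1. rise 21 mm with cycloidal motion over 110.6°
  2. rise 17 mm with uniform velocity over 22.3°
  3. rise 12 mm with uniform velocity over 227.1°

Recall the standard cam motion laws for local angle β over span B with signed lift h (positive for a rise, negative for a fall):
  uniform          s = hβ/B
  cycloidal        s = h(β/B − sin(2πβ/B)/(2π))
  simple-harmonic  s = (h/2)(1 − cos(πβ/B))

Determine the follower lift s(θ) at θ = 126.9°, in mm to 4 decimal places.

seg 1 [0°–110.6°] cycloidal, h=21: full span → s += 21 → s = 21.0000
seg 2 [110.6°–132.9°] uniform, h=17: θ=126.9° here. β=16.3, B=22.3. 17·16.3/22.3 = 12.4260 → s = 33.4260

33.4260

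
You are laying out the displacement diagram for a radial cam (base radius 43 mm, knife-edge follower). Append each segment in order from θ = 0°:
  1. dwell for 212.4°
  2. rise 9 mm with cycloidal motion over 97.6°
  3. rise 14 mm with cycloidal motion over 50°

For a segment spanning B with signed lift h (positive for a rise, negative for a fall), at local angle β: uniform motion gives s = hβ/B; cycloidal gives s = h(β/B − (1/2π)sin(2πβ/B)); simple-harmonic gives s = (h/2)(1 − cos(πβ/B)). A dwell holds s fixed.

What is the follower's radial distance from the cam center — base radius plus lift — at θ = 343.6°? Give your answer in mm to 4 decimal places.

seg 1 [0°–212.4°] dwell: s stays 0.0000
seg 2 [212.4°–310°] cycloidal, h=9: full span → s += 9 → s = 9.0000
seg 3 [310°–360°] cycloidal, h=14: θ=343.6° here. β=33.6, B=50. 14·(0.6720 − sin(2π·0.6720)/(2π)) = 11.3739 → s = 20.3739
radial distance = base radius + s = 43 + 20.3739 = 63.3739

63.3739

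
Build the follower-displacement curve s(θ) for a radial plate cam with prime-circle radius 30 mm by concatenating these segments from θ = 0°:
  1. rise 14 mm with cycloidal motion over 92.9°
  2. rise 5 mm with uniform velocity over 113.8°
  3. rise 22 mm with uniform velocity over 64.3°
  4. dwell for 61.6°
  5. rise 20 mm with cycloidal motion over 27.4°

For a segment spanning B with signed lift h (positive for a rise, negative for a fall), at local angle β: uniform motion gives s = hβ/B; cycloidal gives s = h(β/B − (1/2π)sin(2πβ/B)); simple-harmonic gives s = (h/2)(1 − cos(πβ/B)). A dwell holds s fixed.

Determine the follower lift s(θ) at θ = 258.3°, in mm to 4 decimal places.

seg 1 [0°–92.9°] cycloidal, h=14: full span → s += 14 → s = 14.0000
seg 2 [92.9°–206.7°] uniform, h=5: full span → s += 5 → s = 19.0000
seg 3 [206.7°–271°] uniform, h=22: θ=258.3° here. β=51.6, B=64.3. 22·51.6/64.3 = 17.6547 → s = 36.6547

36.6547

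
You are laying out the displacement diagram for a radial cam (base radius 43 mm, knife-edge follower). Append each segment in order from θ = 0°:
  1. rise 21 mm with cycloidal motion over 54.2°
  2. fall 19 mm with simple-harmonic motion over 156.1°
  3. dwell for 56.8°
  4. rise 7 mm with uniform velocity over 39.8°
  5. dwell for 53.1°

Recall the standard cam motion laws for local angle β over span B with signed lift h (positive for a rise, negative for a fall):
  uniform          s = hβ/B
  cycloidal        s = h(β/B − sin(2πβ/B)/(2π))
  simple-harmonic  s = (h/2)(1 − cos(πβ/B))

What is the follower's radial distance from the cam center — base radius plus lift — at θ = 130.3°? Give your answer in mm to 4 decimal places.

seg 1 [0°–54.2°] cycloidal, h=21: full span → s += 21 → s = 21.0000
seg 2 [54.2°–210.3°] simple-harmonic, h=-19: θ=130.3° here. β=76.1, B=156.1. -19/2·(1 − cos(π·0.4875)) = -9.1273 → s = 11.8727
radial distance = base radius + s = 43 + 11.8727 = 54.8727

54.8727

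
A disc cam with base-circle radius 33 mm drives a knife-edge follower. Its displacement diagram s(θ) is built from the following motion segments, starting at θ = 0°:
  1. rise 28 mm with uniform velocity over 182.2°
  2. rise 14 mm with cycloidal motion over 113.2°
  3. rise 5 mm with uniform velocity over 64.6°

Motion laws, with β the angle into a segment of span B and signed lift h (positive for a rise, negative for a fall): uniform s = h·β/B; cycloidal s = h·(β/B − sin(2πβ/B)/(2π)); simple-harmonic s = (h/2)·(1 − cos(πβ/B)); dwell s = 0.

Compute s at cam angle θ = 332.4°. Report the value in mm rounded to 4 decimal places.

seg 1 [0°–182.2°] uniform, h=28: full span → s += 28 → s = 28.0000
seg 2 [182.2°–295.4°] cycloidal, h=14: full span → s += 14 → s = 42.0000
seg 3 [295.4°–360°] uniform, h=5: θ=332.4° here. β=37, B=64.6. 5·37/64.6 = 2.8638 → s = 44.8638

44.8638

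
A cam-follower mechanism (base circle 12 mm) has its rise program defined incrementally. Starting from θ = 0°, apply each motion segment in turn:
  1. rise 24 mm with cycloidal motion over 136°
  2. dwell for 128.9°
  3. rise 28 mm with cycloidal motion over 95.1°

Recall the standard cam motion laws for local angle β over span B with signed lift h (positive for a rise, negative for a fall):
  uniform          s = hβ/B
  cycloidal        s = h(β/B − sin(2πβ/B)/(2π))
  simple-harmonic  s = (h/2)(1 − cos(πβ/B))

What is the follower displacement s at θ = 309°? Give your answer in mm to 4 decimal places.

seg 1 [0°–136°] cycloidal, h=24: full span → s += 24 → s = 24.0000
seg 2 [136°–264.9°] dwell: s stays 24.0000
seg 3 [264.9°–360°] cycloidal, h=28: θ=309° here. β=44.1, B=95.1. 28·(0.4637 − sin(2π·0.4637)/(2π)) = 11.9772 → s = 35.9772

35.9772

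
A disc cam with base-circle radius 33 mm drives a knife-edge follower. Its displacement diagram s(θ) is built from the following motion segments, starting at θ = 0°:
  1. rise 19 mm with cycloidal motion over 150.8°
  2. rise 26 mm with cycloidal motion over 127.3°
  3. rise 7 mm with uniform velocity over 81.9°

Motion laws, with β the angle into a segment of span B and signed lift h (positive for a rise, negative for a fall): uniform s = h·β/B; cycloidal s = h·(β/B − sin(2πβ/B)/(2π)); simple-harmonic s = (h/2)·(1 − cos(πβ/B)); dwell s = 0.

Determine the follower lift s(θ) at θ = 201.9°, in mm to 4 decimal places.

seg 1 [0°–150.8°] cycloidal, h=19: full span → s += 19 → s = 19.0000
seg 2 [150.8°–278.1°] cycloidal, h=26: θ=201.9° here. β=51.1, B=127.3. 26·(0.4014 − sin(2π·0.4014)/(2π)) = 8.0343 → s = 27.0343

27.0343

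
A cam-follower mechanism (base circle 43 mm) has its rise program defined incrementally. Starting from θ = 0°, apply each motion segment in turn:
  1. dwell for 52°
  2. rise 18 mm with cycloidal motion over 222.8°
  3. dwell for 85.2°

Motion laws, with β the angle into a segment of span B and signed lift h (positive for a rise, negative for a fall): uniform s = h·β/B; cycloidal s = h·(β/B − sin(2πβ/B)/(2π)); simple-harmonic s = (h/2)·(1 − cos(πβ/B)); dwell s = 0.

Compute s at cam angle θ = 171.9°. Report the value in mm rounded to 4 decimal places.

seg 1 [0°–52°] dwell: s stays 0.0000
seg 2 [52°–274.8°] cycloidal, h=18: θ=171.9° here. β=119.9, B=222.8. 18·(0.5382 − sin(2π·0.5382)/(2π)) = 10.3669 → s = 10.3669

10.3669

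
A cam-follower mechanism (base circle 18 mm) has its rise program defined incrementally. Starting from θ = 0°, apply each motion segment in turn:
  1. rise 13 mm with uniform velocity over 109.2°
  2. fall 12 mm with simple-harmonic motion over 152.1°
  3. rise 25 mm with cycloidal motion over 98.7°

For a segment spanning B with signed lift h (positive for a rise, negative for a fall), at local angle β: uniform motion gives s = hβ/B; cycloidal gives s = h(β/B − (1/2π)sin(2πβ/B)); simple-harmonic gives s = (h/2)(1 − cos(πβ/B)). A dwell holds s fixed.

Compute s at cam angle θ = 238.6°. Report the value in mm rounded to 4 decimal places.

seg 1 [0°–109.2°] uniform, h=13: full span → s += 13 → s = 13.0000
seg 2 [109.2°–261.3°] simple-harmonic, h=-12: θ=238.6° here. β=129.4, B=152.1. -12/2·(1 − cos(π·0.8508)) = -11.3525 → s = 1.6475

1.6475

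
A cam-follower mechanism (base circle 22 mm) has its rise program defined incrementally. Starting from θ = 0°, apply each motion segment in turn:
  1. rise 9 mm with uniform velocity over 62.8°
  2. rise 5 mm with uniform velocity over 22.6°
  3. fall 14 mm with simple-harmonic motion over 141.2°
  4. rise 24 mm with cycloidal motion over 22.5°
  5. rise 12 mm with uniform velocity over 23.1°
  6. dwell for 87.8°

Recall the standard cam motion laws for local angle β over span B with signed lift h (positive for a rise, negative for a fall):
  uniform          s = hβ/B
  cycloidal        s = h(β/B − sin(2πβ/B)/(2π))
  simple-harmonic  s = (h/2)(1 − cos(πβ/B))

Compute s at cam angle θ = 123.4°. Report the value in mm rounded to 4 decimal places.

seg 1 [0°–62.8°] uniform, h=9: full span → s += 9 → s = 9.0000
seg 2 [62.8°–85.4°] uniform, h=5: full span → s += 5 → s = 14.0000
seg 3 [85.4°–226.6°] simple-harmonic, h=-14: θ=123.4° here. β=38, B=141.2. -14/2·(1 − cos(π·0.2691)) = -2.3563 → s = 11.6437

11.6437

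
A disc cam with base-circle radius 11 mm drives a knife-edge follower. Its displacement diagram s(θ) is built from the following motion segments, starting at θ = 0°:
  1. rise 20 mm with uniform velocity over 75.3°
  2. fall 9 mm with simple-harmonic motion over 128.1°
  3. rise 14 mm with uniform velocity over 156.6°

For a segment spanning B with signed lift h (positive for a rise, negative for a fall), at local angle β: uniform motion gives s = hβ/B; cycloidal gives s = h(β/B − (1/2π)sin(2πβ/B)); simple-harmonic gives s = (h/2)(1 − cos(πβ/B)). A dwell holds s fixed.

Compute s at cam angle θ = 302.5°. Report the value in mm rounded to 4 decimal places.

seg 1 [0°–75.3°] uniform, h=20: full span → s += 20 → s = 20.0000
seg 2 [75.3°–203.4°] simple-harmonic, h=-9: full span → s += -9 → s = 11.0000
seg 3 [203.4°–360°] uniform, h=14: θ=302.5° here. β=99.1, B=156.6. 14·99.1/156.6 = 8.8595 → s = 19.8595

19.8595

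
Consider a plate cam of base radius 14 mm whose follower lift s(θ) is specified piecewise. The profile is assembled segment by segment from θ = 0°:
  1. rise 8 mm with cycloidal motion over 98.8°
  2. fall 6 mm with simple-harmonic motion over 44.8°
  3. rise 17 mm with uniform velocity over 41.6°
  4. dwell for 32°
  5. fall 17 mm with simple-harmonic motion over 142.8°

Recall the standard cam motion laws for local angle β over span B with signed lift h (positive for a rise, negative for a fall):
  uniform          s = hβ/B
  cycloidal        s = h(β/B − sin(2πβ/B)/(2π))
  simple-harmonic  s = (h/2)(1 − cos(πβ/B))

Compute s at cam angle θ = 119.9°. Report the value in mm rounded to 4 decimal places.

seg 1 [0°–98.8°] cycloidal, h=8: full span → s += 8 → s = 8.0000
seg 2 [98.8°–143.6°] simple-harmonic, h=-6: θ=119.9° here. β=21.1, B=44.8. -6/2·(1 − cos(π·0.4710)) = -2.7269 → s = 5.2731

5.2731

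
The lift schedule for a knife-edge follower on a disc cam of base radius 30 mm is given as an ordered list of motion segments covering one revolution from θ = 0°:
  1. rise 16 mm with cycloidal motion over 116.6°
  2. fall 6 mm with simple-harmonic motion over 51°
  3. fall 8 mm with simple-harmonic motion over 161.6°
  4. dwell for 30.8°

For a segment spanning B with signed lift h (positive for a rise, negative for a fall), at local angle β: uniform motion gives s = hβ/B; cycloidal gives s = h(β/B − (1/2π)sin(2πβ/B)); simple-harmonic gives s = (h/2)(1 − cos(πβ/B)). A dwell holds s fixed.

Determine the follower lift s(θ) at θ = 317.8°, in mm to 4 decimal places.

seg 1 [0°–116.6°] cycloidal, h=16: full span → s += 16 → s = 16.0000
seg 2 [116.6°–167.6°] simple-harmonic, h=-6: full span → s += -6 → s = 10.0000
seg 3 [167.6°–329.2°] simple-harmonic, h=-8: θ=317.8° here. β=150.2, B=161.6. -8/2·(1 − cos(π·0.9295)) = -7.9022 → s = 2.0978

2.0978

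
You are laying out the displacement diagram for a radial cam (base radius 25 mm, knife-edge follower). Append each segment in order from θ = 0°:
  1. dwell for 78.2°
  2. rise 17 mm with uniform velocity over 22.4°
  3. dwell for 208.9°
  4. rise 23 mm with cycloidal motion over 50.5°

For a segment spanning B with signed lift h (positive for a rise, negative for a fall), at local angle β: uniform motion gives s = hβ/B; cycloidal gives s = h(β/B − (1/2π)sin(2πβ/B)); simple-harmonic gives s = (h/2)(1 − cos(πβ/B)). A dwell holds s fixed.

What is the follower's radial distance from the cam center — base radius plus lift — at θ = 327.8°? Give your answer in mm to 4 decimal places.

seg 1 [0°–78.2°] dwell: s stays 0.0000
seg 2 [78.2°–100.6°] uniform, h=17: full span → s += 17 → s = 17.0000
seg 3 [100.6°–309.5°] dwell: s stays 17.0000
seg 4 [309.5°–360°] cycloidal, h=23: θ=327.8° here. β=18.3, B=50.5. 23·(0.3624 − sin(2π·0.3624)/(2π)) = 5.5493 → s = 22.5493
radial distance = base radius + s = 25 + 22.5493 = 47.5493

47.5493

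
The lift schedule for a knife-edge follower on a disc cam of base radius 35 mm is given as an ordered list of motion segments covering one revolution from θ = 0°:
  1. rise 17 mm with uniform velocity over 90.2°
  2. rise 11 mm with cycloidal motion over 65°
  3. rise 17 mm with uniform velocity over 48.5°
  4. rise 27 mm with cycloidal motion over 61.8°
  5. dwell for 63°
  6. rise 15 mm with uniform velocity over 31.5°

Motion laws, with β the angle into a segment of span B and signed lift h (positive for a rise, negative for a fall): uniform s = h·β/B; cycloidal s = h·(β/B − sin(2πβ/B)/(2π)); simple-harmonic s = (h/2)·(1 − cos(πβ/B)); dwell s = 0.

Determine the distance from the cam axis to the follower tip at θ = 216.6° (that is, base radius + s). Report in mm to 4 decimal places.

seg 1 [0°–90.2°] uniform, h=17: full span → s += 17 → s = 17.0000
seg 2 [90.2°–155.2°] cycloidal, h=11: full span → s += 11 → s = 28.0000
seg 3 [155.2°–203.7°] uniform, h=17: full span → s += 17 → s = 45.0000
seg 4 [203.7°–265.5°] cycloidal, h=27: θ=216.6° here. β=12.9, B=61.8. 27·(0.2087 − sin(2π·0.2087)/(2π)) = 1.4823 → s = 46.4823
radial distance = base radius + s = 35 + 46.4823 = 81.4823

81.4823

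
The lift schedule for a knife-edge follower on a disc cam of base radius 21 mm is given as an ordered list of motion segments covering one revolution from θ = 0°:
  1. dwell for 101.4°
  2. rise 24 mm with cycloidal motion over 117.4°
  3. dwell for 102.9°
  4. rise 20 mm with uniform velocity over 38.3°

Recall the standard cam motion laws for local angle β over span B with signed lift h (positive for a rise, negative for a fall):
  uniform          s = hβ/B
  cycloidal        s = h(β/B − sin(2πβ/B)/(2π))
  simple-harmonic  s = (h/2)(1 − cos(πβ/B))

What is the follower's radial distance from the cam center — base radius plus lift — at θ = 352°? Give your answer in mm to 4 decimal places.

seg 1 [0°–101.4°] dwell: s stays 0.0000
seg 2 [101.4°–218.8°] cycloidal, h=24: full span → s += 24 → s = 24.0000
seg 3 [218.8°–321.7°] dwell: s stays 24.0000
seg 4 [321.7°–360°] uniform, h=20: θ=352° here. β=30.3, B=38.3. 20·30.3/38.3 = 15.8225 → s = 39.8225
radial distance = base radius + s = 21 + 39.8225 = 60.8225

60.8225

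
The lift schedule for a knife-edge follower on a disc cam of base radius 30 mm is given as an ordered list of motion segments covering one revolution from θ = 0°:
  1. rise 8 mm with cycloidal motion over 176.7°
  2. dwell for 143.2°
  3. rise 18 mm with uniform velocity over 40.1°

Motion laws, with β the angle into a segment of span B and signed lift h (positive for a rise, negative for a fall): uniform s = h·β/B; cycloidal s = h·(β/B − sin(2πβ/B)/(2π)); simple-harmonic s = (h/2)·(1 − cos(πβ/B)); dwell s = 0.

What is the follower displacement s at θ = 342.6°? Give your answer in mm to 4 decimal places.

seg 1 [0°–176.7°] cycloidal, h=8: full span → s += 8 → s = 8.0000
seg 2 [176.7°–319.9°] dwell: s stays 8.0000
seg 3 [319.9°–360°] uniform, h=18: θ=342.6° here. β=22.7, B=40.1. 18·22.7/40.1 = 10.1895 → s = 18.1895

18.1895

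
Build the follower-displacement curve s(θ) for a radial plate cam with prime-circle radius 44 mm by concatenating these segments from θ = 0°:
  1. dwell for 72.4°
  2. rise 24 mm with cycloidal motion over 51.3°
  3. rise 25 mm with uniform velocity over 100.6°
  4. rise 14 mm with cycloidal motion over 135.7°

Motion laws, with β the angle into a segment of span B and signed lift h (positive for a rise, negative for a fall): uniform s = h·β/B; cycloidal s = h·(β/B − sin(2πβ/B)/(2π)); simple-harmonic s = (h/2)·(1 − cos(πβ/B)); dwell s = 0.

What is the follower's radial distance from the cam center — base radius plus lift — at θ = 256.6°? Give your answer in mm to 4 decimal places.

seg 1 [0°–72.4°] dwell: s stays 0.0000
seg 2 [72.4°–123.7°] cycloidal, h=24: full span → s += 24 → s = 24.0000
seg 3 [123.7°–224.3°] uniform, h=25: full span → s += 25 → s = 49.0000
seg 4 [224.3°–360°] cycloidal, h=14: θ=256.6° here. β=32.3, B=135.7. 14·(0.2380 − sin(2π·0.2380)/(2π)) = 1.1105 → s = 50.1105
radial distance = base radius + s = 44 + 50.1105 = 94.1105

94.1105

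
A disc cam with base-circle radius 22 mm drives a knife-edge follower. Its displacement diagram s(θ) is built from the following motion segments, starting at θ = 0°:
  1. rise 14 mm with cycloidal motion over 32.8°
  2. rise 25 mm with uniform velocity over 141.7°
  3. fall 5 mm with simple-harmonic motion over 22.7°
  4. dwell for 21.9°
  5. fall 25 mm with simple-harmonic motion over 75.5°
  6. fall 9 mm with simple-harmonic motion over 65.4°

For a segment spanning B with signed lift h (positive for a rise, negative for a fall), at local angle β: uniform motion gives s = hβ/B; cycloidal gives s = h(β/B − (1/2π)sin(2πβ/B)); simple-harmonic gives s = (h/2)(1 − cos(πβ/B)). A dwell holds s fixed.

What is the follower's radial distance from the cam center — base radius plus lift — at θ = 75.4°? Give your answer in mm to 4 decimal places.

seg 1 [0°–32.8°] cycloidal, h=14: full span → s += 14 → s = 14.0000
seg 2 [32.8°–174.5°] uniform, h=25: θ=75.4° here. β=42.6, B=141.7. 25·42.6/141.7 = 7.5159 → s = 21.5159
radial distance = base radius + s = 22 + 21.5159 = 43.5159

43.5159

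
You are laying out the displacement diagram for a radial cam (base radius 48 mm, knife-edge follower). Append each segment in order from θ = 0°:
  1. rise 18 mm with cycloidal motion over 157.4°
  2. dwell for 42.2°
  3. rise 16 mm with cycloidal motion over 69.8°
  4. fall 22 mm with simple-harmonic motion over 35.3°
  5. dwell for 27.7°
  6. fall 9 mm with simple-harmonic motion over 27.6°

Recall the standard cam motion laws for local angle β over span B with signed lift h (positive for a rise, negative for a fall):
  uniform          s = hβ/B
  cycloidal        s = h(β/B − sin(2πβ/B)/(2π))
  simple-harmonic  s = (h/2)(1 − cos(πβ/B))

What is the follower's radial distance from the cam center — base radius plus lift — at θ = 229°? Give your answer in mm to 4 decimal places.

seg 1 [0°–157.4°] cycloidal, h=18: full span → s += 18 → s = 18.0000
seg 2 [157.4°–199.6°] dwell: s stays 18.0000
seg 3 [199.6°–269.4°] cycloidal, h=16: θ=229° here. β=29.4, B=69.8. 16·(0.4212 − sin(2π·0.4212)/(2π)) = 5.5294 → s = 23.5294
radial distance = base radius + s = 48 + 23.5294 = 71.5294

71.5294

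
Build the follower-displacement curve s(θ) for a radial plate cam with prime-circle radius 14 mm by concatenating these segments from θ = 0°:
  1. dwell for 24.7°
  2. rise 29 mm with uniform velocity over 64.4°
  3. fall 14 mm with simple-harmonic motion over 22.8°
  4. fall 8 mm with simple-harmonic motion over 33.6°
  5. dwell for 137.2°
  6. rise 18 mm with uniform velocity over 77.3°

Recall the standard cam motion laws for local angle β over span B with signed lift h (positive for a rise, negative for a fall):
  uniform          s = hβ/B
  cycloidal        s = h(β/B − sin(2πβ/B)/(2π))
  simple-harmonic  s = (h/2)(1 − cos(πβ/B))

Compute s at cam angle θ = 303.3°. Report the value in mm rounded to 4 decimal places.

seg 1 [0°–24.7°] dwell: s stays 0.0000
seg 2 [24.7°–89.1°] uniform, h=29: full span → s += 29 → s = 29.0000
seg 3 [89.1°–111.9°] simple-harmonic, h=-14: full span → s += -14 → s = 15.0000
seg 4 [111.9°–145.5°] simple-harmonic, h=-8: full span → s += -8 → s = 7.0000
seg 5 [145.5°–282.7°] dwell: s stays 7.0000
seg 6 [282.7°–360°] uniform, h=18: θ=303.3° here. β=20.6, B=77.3. 18·20.6/77.3 = 4.7969 → s = 11.7969

11.7969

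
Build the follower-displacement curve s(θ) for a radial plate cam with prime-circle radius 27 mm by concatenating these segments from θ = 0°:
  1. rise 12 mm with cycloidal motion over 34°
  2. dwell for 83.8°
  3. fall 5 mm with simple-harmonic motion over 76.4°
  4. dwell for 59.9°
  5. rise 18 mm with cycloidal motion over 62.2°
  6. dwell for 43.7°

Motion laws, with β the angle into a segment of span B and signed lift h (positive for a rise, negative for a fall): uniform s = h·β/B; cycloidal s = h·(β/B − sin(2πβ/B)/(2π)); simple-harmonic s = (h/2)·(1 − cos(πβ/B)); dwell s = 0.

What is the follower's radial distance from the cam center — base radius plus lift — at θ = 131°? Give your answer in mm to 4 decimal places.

seg 1 [0°–34°] cycloidal, h=12: full span → s += 12 → s = 12.0000
seg 2 [34°–117.8°] dwell: s stays 12.0000
seg 3 [117.8°–194.2°] simple-harmonic, h=-5: θ=131° here. β=13.2, B=76.4. -5/2·(1 − cos(π·0.1728)) = -0.3593 → s = 11.6407
radial distance = base radius + s = 27 + 11.6407 = 38.6407

38.6407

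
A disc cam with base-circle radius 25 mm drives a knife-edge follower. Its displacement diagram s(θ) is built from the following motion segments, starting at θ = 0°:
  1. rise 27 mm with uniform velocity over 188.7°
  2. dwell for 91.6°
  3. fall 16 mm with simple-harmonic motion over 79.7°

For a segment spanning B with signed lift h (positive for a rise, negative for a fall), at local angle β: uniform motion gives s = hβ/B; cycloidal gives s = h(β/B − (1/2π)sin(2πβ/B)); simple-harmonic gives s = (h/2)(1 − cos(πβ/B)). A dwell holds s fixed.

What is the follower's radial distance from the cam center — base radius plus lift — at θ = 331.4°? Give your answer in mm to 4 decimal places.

seg 1 [0°–188.7°] uniform, h=27: full span → s += 27 → s = 27.0000
seg 2 [188.7°–280.3°] dwell: s stays 27.0000
seg 3 [280.3°–360°] simple-harmonic, h=-16: θ=331.4° here. β=51.1, B=79.7. -16/2·(1 − cos(π·0.6412)) = -11.4325 → s = 15.5675
radial distance = base radius + s = 25 + 15.5675 = 40.5675

40.5675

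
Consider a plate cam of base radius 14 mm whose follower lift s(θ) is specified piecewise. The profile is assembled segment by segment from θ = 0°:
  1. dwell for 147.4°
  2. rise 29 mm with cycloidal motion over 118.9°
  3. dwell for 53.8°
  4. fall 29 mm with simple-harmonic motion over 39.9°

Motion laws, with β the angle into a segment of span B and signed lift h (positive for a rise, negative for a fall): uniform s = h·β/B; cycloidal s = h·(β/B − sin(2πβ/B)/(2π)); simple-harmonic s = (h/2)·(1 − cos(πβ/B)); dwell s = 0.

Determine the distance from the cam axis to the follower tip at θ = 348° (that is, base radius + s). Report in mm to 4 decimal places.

seg 1 [0°–147.4°] dwell: s stays 0.0000
seg 2 [147.4°–266.3°] cycloidal, h=29: full span → s += 29 → s = 29.0000
seg 3 [266.3°–320.1°] dwell: s stays 29.0000
seg 4 [320.1°–360°] simple-harmonic, h=-29: θ=348° here. β=27.9, B=39.9. -29/2·(1 − cos(π·0.6992)) = -22.9952 → s = 6.0048
radial distance = base radius + s = 14 + 6.0048 = 20.0048

20.0048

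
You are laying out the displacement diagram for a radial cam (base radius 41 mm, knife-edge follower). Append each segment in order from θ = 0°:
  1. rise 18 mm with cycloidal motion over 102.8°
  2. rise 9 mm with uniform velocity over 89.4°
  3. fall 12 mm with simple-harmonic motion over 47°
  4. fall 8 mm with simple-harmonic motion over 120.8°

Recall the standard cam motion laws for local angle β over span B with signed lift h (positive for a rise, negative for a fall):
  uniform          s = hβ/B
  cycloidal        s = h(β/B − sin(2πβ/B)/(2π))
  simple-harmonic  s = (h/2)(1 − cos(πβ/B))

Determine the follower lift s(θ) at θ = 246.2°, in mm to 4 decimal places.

seg 1 [0°–102.8°] cycloidal, h=18: full span → s += 18 → s = 18.0000
seg 2 [102.8°–192.2°] uniform, h=9: full span → s += 9 → s = 27.0000
seg 3 [192.2°–239.2°] simple-harmonic, h=-12: full span → s += -12 → s = 15.0000
seg 4 [239.2°–360°] simple-harmonic, h=-8: θ=246.2° here. β=7, B=120.8. -8/2·(1 − cos(π·0.0579)) = -0.0661 → s = 14.9339

14.9339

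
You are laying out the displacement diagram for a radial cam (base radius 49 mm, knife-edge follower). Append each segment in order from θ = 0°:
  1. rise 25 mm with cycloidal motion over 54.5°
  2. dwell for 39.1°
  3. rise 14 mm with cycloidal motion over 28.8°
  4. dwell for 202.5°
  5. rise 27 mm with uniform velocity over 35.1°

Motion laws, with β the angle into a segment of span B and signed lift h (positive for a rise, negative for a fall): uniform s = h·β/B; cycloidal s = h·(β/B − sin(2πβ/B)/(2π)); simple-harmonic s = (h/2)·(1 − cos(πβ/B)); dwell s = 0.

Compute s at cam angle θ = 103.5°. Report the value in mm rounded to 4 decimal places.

seg 1 [0°–54.5°] cycloidal, h=25: full span → s += 25 → s = 25.0000
seg 2 [54.5°–93.6°] dwell: s stays 25.0000
seg 3 [93.6°–122.4°] cycloidal, h=14: θ=103.5° here. β=9.9, B=28.8. 14·(0.3438 − sin(2π·0.3438)/(2π)) = 2.9598 → s = 27.9598

27.9598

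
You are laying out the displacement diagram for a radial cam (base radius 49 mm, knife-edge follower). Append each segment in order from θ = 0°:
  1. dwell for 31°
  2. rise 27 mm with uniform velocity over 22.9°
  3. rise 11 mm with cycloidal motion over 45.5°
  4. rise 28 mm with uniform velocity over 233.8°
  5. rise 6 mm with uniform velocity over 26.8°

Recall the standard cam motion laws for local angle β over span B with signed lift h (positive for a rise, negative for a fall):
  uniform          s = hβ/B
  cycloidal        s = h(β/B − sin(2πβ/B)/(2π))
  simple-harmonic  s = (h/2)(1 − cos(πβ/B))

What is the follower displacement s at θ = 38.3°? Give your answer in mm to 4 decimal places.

seg 1 [0°–31°] dwell: s stays 0.0000
seg 2 [31°–53.9°] uniform, h=27: θ=38.3° here. β=7.3, B=22.9. 27·7.3/22.9 = 8.6070 → s = 8.6070

8.6070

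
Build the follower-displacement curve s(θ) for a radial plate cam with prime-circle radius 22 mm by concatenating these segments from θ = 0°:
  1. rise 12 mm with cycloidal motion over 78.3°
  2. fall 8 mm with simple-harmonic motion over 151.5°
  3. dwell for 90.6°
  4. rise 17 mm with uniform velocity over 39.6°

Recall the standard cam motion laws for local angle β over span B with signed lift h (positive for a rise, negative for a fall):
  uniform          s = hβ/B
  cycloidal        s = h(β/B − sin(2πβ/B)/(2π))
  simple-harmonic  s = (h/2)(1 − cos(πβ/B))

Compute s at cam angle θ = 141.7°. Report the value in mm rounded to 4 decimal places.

seg 1 [0°–78.3°] cycloidal, h=12: full span → s += 12 → s = 12.0000
seg 2 [78.3°–229.8°] simple-harmonic, h=-8: θ=141.7° here. β=63.4, B=151.5. -8/2·(1 − cos(π·0.4185)) = -2.9868 → s = 9.0132

9.0132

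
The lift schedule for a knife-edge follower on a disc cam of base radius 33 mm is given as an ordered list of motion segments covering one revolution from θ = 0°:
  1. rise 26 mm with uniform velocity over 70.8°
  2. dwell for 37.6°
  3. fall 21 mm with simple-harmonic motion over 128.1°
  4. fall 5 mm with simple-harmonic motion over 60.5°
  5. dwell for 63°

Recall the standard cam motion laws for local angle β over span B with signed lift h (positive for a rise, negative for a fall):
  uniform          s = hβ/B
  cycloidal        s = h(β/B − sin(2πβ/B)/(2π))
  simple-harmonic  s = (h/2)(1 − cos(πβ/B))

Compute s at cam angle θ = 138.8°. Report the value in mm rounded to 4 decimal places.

seg 1 [0°–70.8°] uniform, h=26: full span → s += 26 → s = 26.0000
seg 2 [70.8°–108.4°] dwell: s stays 26.0000
seg 3 [108.4°–236.5°] simple-harmonic, h=-21: θ=138.8° here. β=30.4, B=128.1. -21/2·(1 − cos(π·0.2373)) = -2.7855 → s = 23.2145

23.2145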